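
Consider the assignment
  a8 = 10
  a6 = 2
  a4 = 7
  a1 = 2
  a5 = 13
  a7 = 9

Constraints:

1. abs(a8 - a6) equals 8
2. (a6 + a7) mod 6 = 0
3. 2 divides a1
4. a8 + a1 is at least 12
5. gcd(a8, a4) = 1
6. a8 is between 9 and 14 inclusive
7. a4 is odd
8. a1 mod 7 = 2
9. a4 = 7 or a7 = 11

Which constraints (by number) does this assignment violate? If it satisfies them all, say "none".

No — constraint 2 is not satisfied.

1. abs(10 - 2) = 8  yes
2. a6 + a7 = 11; 11 mod 6 = 5, not 0  no
3. 2 / 2 = 1, so 2 divides 2  yes
4. a8 + a1 = 10 + 2 = 12; 12 ≥ 12  yes
5. gcd(10, 7) = 1  yes
6. a8 = 10 lies in [9, 14]  yes
7. a4 = 7 is odd  yes
8. 2 mod 7 = 2  yes
9. a4 = 7 = 7 (first disjunct)  yes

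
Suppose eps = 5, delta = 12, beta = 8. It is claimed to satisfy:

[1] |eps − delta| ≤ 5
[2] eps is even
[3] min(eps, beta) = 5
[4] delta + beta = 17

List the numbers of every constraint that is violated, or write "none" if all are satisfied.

Violated: 1, 2, and 4.

[1] |5 − 12| = 7; 7 > 5, exceeds bound 5 — fails.
[2] eps = 5 is odd — fails.
[3] min(5, 8) = 5 — holds.
[4] delta + beta = 12 + 8 = 20, not 17 — fails.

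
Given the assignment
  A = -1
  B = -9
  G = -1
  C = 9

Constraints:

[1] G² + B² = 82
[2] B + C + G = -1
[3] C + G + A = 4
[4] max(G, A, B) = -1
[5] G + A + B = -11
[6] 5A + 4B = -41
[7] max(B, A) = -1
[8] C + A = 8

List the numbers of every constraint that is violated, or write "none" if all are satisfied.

Constraint 3 does not hold.

[1] G² + B² = (-1)² + (-9)² = 1 + 81 = 82  OK
[2] B + C + G = -9 + 9 + (-1) = -1  OK
[3] C + G + A = 9 + (-1) + (-1) = 7, not 4  FAIL
[4] max(-1, -1, -9) = -1  OK
[5] G + A + B = -1 + (-1) + (-9) = -11  OK
[6] 5A + 4B = 5(-1) + 4(-9) = -41  OK
[7] max(-9, -1) = -1  OK
[8] C + A = 9 + (-1) = 8  OK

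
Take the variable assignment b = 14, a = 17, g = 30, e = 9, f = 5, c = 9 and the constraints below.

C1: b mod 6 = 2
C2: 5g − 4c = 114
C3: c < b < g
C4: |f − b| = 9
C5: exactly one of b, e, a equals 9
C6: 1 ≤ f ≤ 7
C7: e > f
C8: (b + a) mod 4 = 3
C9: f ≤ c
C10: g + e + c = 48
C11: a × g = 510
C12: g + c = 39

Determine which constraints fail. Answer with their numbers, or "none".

No violations.

C1: 14 mod 6 = 2 — satisfied.
C2: 5g − 4c = 5(30) − 4(9) = 114 — satisfied.
C3: values 9 < 14 < 30 — satisfied.
C4: |5 − 14| = 9 — satisfied.
C5: b=14, e=9, a=17; 1 of them equals 9 — satisfied.
C6: f = 5 lies in [1, 7] — satisfied.
C7: e = 9, f = 5; 9 > 5 — satisfied.
C8: b + a = 31; 31 mod 4 = 3 — satisfied.
C9: f = 5, c = 9; 5 ≤ 9 — satisfied.
C10: g + e + c = 30 + 9 + 9 = 48 — satisfied.
C11: a × g = 17 × 30 = 510 — satisfied.
C12: g + c = 30 + 9 = 39 — satisfied.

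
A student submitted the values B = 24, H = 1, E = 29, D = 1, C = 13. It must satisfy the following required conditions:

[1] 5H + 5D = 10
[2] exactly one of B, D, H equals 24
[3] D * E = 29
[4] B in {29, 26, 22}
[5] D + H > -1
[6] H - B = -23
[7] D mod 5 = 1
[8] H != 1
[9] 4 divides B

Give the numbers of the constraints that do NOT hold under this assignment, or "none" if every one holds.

[1] 5H + 5D = 5(1) + 5(1) = 10  ✔
[2] B=24, D=1, H=1; 1 of them equals 24  ✔
[3] D * E = 1 * 29 = 29  ✔
[4] B = 24 is not in {29, 26, 22}  ✘
[5] D + H = 1 + 1 = 2; 2 > -1  ✔
[6] H - B = 1 - 24 = -23  ✔
[7] 1 mod 5 = 1  ✔
[8] H = 1, but 1 is required to differ  ✘
[9] 24 / 4 = 6, so 4 divides 24  ✔

Constraints 4 and 8 do not hold.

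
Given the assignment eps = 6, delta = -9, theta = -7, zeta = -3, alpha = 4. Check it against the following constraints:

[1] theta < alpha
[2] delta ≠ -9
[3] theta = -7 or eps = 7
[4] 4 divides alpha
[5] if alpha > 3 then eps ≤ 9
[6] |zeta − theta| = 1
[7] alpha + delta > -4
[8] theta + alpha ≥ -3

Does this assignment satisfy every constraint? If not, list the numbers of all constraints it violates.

Violated: 2, 6, and 7.

[1] theta = -7, alpha = 4; -7 < 4  true
[2] delta = -9, but -9 is required to differ  false
[3] theta = -7 = -7 (first disjunct)  true
[4] 4 / 4 = 1, so 4 divides 4  true
[5] alpha = 4 > 3, so we need eps ≤ 9; eps = 6 ≤ 9  true
[6] |-3 − (-7)| = 4, not 1  false
[7] alpha + delta = 4 + (-9) = -5; -5 ≤ -4, bound -4 not met  false
[8] theta + alpha = -7 + 4 = -3; -3 ≥ -3  true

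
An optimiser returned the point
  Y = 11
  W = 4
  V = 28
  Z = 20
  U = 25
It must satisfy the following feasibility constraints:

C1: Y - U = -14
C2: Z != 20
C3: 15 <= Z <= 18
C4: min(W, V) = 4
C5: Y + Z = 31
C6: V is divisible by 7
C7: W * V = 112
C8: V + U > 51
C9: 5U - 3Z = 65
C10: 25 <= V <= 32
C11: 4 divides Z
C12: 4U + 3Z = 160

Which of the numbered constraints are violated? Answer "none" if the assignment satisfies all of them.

C1: Y - U = 11 - 25 = -14  yes
C2: Z = 20, but 20 is required to differ  no
C3: Z = 20 is outside [15, 18]  no
C4: min(4, 28) = 4  yes
C5: Y + Z = 11 + 20 = 31  yes
C6: 28 / 7 = 4, so 7 divides 28  yes
C7: W * V = 4 * 28 = 112  yes
C8: V + U = 28 + 25 = 53; 53 > 51  yes
C9: 5U - 3Z = 5(25) - 3(20) = 65  yes
C10: V = 28 lies in [25, 32]  yes
C11: 20 / 4 = 5, so 4 divides 20  yes
C12: 4U + 3Z = 4(25) + 3(20) = 160  yes

Constraints 2 and 3 do not hold.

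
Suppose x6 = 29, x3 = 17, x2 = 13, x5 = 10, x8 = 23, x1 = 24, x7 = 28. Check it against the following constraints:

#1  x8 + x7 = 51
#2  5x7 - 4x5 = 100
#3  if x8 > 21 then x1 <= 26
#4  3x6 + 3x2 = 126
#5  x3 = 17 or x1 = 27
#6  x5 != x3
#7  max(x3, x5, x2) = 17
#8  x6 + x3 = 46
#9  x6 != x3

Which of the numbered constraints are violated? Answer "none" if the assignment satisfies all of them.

#1 x8 + x7 = 23 + 28 = 51  holds
#2 5x7 - 4x5 = 5(28) - 4(10) = 100  holds
#3 x8 = 23 > 21, so we need x1 ≤ 26; x1 = 24 ≤ 26  holds
#4 3x6 + 3x2 = 3(29) + 3(13) = 126  holds
#5 x3 = 17 = 17 (first disjunct)  holds
#6 x5 = 10, x3 = 17; distinct  holds
#7 max(17, 10, 13) = 17  holds
#8 x6 + x3 = 29 + 17 = 46  holds
#9 x6 = 29, x3 = 17; distinct  holds

The assignment satisfies every constraint.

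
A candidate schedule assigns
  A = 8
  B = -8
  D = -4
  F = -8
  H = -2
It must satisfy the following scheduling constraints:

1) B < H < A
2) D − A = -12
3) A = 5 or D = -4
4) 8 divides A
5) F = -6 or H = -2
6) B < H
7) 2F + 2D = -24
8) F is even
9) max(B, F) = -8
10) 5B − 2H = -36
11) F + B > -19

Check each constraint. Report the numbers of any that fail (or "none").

All constraints are satisfied.

1) values -8 < -2 < 8  ✓
2) D − A = -4 − 8 = -12  ✓
3) A = 8 ≠ 5, but D = -4 = -4 (second disjunct)  ✓
4) 8 / 8 = 1, so 8 divides 8  ✓
5) F = -8 ≠ -6, but H = -2 = -2 (second disjunct)  ✓
6) B = -8, H = -2; -8 < -2  ✓
7) 2F + 2D = 2(-8) + 2(-4) = -24  ✓
8) F = -8 is even  ✓
9) max(-8, -8) = -8  ✓
10) 5B − 2H = 5(-8) − 2(-2) = -36  ✓
11) F + B = -8 + (-8) = -16; -16 > -19  ✓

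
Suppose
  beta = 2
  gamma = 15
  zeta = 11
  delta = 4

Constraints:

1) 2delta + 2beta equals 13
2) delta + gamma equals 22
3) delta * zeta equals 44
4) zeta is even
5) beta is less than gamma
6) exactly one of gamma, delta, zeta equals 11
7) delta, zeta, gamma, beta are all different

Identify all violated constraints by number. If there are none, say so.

The assignment fails constraints 1, 2, 4.

1) 2delta + 2beta = 2(4) + 2(2) = 12, not 13  fails
2) delta + gamma = 4 + 15 = 19, not 22  fails
3) delta * zeta = 4 * 11 = 44  holds
4) zeta = 11 is odd  fails
5) beta = 2, gamma = 15; 2 < 15  holds
6) gamma=15, delta=4, zeta=11; 1 of them equals 11  holds
7) values 4, 11, 15, 2 are pairwise distinct  holds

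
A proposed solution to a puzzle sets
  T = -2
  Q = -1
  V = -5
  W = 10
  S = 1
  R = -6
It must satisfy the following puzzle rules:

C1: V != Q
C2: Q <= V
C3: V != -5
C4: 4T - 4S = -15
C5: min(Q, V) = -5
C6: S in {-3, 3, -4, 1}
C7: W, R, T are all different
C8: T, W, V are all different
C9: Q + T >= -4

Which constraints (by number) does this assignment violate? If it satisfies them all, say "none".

C1: V = -5, Q = -1; distinct  yes
C2: Q = -1, V = -5; -1 > -5 (want ≤)  no
C3: V = -5, but -5 is required to differ  no
C4: 4T - 4S = 4(-2) - 4(1) = -12, not -15  no
C5: min(-1, -5) = -5  yes
C6: S = 1 is in {-3, 3, -4, 1}  yes
C7: values 10, -6, -2 are pairwise distinct  yes
C8: values -2, 10, -5 are pairwise distinct  yes
C9: Q + T = -1 + (-2) = -3; -3 ≥ -4  yes

Constraints 2, 3, 4 are violated.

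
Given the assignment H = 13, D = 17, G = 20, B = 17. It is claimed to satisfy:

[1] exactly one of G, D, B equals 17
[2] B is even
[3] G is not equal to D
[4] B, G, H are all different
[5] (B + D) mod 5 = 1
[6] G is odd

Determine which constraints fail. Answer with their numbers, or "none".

[1] G=20, D=17, B=17; 2 of them equal 17, not exactly one — does not hold.
[2] B = 17 is odd — does not hold.
[3] G = 20, D = 17; distinct — holds.
[4] values 17, 20, 13 are pairwise distinct — holds.
[5] B + D = 34; 34 mod 5 = 4, not 1 — does not hold.
[6] G = 20 is even — does not hold.

The assignment fails constraints 1, 2, 5, 6.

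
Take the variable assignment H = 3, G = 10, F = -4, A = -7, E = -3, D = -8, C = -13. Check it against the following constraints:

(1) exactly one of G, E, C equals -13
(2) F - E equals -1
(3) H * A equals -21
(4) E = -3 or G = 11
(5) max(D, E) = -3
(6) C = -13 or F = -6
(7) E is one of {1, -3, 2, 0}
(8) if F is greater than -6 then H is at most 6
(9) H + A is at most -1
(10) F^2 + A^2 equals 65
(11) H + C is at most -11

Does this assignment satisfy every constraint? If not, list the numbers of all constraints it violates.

Constraint 11 does not hold.

(1) G=10, E=-3, C=-13; 1 of them equals -13  true
(2) F - E = -4 - (-3) = -1  true
(3) H * A = 3 * (-7) = -21  true
(4) E = -3 = -3 (first disjunct)  true
(5) max(-8, -3) = -3  true
(6) C = -13 = -13 (first disjunct)  true
(7) E = -3 is in {1, -3, 2, 0}  true
(8) F = -4 > -6, so we need H ≤ 6; H = 3 ≤ 6  true
(9) H + A = 3 + (-7) = -4; -4 ≤ -1  true
(10) F^2 + A^2 = (-4)^2 + (-7)^2 = 16 + 49 = 65  true
(11) H + C = 3 + (-13) = -10; -10 > -11, bound -11 not met  false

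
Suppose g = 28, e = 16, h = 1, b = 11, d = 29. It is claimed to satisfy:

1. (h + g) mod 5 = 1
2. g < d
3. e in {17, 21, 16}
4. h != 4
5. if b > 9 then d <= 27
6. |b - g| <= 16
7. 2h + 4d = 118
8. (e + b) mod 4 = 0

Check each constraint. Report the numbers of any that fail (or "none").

No — constraints 1, 5, 6, and 8 are not satisfied.

1. h + g = 29; 29 mod 5 = 4, not 1  no
2. g = 28, d = 29; 28 < 29  yes
3. e = 16 is in {17, 21, 16}  yes
4. h = 1, and 1 ≠ 4  yes
5. b = 11 > 9, so we need d ≤ 27; but d = 29 > 27  no
6. |11 - 28| = 17; 17 > 16, exceeds bound 16  no
7. 2h + 4d = 2(1) + 4(29) = 118  yes
8. e + b = 27; 27 mod 4 = 3, not 0  no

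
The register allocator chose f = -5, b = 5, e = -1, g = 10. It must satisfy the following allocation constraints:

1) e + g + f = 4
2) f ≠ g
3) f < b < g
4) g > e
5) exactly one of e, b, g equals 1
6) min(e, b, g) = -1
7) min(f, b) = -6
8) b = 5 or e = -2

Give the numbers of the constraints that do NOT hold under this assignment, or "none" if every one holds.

1) e + g + f = -1 + 10 + (-5) = 4  true
2) f = -5, g = 10; distinct  true
3) values -5 < 5 < 10  true
4) g = 10, e = -1; 10 > -1  true
5) e=-1, b=5, g=10; 0 of them equal 1, not exactly one  false
6) min(-1, 5, 10) = -1  true
7) min(-5, 5) = -5, not -6  false
8) b = 5 = 5 (first disjunct)  true

Violated: 5 and 7.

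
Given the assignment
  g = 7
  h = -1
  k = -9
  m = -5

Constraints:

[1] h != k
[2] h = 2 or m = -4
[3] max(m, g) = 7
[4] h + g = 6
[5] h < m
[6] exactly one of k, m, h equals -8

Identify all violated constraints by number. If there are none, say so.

Violated: 2, 5, 6.

[1] h = -1, k = -9; distinct  ✔
[2] h = -1 ≠ 2 and m = -5 ≠ -4; both disjuncts false  ✘
[3] max(-5, 7) = 7  ✔
[4] h + g = -1 + 7 = 6  ✔
[5] h = -1, m = -5; -1 ≥ -5 (want <)  ✘
[6] k=-9, m=-5, h=-1; 0 of them equal -8, not exactly one  ✘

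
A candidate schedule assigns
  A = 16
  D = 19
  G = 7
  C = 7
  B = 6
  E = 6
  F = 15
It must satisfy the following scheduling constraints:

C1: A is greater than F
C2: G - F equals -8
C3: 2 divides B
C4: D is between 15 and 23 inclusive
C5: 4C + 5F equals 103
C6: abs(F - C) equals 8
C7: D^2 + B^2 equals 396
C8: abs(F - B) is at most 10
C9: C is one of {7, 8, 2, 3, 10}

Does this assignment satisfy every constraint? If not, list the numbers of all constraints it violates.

Constraint 7 is violated.

C1: A = 16, F = 15; 16 > 15 — holds.
C2: G - F = 7 - 15 = -8 — holds.
C3: 6 / 2 = 3, so 2 divides 6 — holds.
C4: D = 19 lies in [15, 23] — holds.
C5: 4C + 5F = 4(7) + 5(15) = 103 — holds.
C6: abs(15 - 7) = 8 — holds.
C7: D^2 + B^2 = 19^2 + 6^2 = 361 + 36 = 397, not 396 — does not hold.
C8: abs(15 - 6) = 9; 9 ≤ 10 — holds.
C9: C = 7 is in {7, 8, 2, 3, 10} — holds.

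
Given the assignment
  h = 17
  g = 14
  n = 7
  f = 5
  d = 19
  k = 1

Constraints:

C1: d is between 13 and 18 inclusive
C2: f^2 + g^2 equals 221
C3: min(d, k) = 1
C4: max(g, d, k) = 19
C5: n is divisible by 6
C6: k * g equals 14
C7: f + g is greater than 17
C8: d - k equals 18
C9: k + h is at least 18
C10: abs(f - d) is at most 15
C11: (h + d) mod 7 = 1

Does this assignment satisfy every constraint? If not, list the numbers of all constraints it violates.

Constraints 1 and 5 do not hold.

C1: d = 19 is outside [13, 18]  false
C2: f^2 + g^2 = 5^2 + 14^2 = 25 + 196 = 221  true
C3: min(19, 1) = 1  true
C4: max(14, 19, 1) = 19  true
C5: 7 = 6*1 + 1, so 6 does not divide 7  false
C6: k * g = 1 * 14 = 14  true
C7: f + g = 5 + 14 = 19; 19 > 17  true
C8: d - k = 19 - 1 = 18  true
C9: k + h = 1 + 17 = 18; 18 ≥ 18  true
C10: abs(5 - 19) = 14; 14 ≤ 15  true
C11: h + d = 36; 36 mod 7 = 1  true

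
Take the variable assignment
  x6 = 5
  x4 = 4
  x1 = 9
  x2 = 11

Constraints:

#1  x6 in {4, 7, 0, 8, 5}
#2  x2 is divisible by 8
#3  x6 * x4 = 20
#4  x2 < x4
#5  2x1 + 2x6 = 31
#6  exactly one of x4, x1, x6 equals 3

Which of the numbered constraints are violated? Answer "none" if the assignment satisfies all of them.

#1 x6 = 5 is in {4, 7, 0, 8, 5} — OK.
#2 11 = 8*1 + 3, so 8 does not divide 11 — violated.
#3 x6 * x4 = 5 * 4 = 20 — OK.
#4 x2 = 11, x4 = 4; 11 ≥ 4 (want <) — violated.
#5 2x1 + 2x6 = 2(9) + 2(5) = 28, not 31 — violated.
#6 x4=4, x1=9, x6=5; 0 of them equal 3, not exactly one — violated.

Violated: 2, 4, 5, and 6.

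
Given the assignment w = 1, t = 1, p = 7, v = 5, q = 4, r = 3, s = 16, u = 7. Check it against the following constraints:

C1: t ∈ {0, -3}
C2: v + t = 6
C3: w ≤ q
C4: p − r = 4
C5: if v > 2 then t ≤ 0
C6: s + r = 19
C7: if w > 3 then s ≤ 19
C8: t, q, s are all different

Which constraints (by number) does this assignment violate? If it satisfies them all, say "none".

C1: t = 1 is not in {0, -3} — does not hold.
C2: v + t = 5 + 1 = 6 — holds.
C3: w = 1, q = 4; 1 ≤ 4 — holds.
C4: p − r = 7 − 3 = 4 — holds.
C5: v = 5 > 2, so we need t ≤ 0; but t = 1 > 0 — does not hold.
C6: s + r = 16 + 3 = 19 — holds.
C7: w = 1, not > 3; antecedent false, conditional vacuously true — holds.
C8: values 1, 4, 16 are pairwise distinct — holds.

Constraints 1, 5 do not hold.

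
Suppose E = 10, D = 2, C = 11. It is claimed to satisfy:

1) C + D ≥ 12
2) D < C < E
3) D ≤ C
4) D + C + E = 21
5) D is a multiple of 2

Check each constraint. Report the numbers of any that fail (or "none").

1) C + D = 11 + 2 = 13; 13 ≥ 12  ✔
2) values 2, 11, 10; C = 11 is not < E = 10  ✘
3) D = 2, C = 11; 2 ≤ 11  ✔
4) D + C + E = 2 + 11 + 10 = 23, not 21  ✘
5) 2 / 2 = 1, so 2 divides 2  ✔

Violated: 2 and 4.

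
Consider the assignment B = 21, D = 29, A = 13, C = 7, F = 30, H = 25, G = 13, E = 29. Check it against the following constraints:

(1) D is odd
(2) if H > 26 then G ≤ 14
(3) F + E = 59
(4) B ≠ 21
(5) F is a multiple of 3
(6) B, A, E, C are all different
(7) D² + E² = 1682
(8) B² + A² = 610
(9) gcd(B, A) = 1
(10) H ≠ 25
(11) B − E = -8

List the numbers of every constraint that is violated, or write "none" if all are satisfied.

No — constraints 4, 10 are not satisfied.

(1) D = 29 is odd — holds.
(2) H = 25, not > 26; antecedent false, conditional vacuously true — holds.
(3) F + E = 30 + 29 = 59 — holds.
(4) B = 21, but 21 is required to differ — does not hold.
(5) 30 / 3 = 10, so 3 divides 30 — holds.
(6) values 21, 13, 29, 7 are pairwise distinct — holds.
(7) D² + E² = 29² + 29² = 841 + 841 = 1682 — holds.
(8) B² + A² = 21² + 13² = 441 + 169 = 610 — holds.
(9) gcd(21, 13) = 1 — holds.
(10) H = 25, but 25 is required to differ — does not hold.
(11) B − E = 21 − 29 = -8 — holds.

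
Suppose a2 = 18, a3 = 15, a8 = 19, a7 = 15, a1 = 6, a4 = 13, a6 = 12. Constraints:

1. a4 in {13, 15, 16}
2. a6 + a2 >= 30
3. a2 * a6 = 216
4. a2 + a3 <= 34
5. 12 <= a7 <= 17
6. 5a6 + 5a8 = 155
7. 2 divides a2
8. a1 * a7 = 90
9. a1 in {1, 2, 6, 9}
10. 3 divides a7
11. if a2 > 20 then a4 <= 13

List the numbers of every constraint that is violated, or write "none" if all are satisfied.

1. a4 = 13 is in {13, 15, 16} — holds.
2. a6 + a2 = 12 + 18 = 30; 30 ≥ 30 — holds.
3. a2 * a6 = 18 * 12 = 216 — holds.
4. a2 + a3 = 18 + 15 = 33; 33 ≤ 34 — holds.
5. a7 = 15 lies in [12, 17] — holds.
6. 5a6 + 5a8 = 5(12) + 5(19) = 155 — holds.
7. 18 / 2 = 9, so 2 divides 18 — holds.
8. a1 * a7 = 6 * 15 = 90 — holds.
9. a1 = 6 is in {1, 2, 6, 9} — holds.
10. 15 / 3 = 5, so 3 divides 15 — holds.
11. a2 = 18, not > 20; antecedent false, conditional vacuously true — holds.

No violations.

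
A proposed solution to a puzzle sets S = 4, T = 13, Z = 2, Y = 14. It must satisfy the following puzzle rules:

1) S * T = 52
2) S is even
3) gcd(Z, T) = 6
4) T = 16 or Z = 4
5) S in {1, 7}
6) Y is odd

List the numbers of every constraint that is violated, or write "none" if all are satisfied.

Violated: 3, 4, 5, and 6.

1) S * T = 4 * 13 = 52 — holds.
2) S = 4 is even — holds.
3) gcd(2, 13) = 1, not 6 — fails.
4) T = 13 ≠ 16 and Z = 2 ≠ 4; both disjuncts false — fails.
5) S = 4 is not in {1, 7} — fails.
6) Y = 14 is even — fails.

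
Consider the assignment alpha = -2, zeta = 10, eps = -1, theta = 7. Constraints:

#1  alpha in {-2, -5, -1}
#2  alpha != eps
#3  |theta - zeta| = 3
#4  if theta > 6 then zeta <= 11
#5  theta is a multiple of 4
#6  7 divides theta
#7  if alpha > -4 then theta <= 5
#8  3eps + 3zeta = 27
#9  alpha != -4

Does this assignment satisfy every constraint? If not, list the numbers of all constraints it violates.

#1 alpha = -2 is in {-2, -5, -1} — satisfied.
#2 alpha = -2, eps = -1; distinct — satisfied.
#3 |7 - 10| = 3 — satisfied.
#4 theta = 7 > 6, so we need zeta ≤ 11; zeta = 10 ≤ 11 — satisfied.
#5 7 = 4*1 + 3, so 4 does not divide 7 — violated.
#6 7 / 7 = 1, so 7 divides 7 — satisfied.
#7 alpha = -2 > -4, so we need theta ≤ 5; but theta = 7 > 5 — violated.
#8 3eps + 3zeta = 3(-1) + 3(10) = 27 — satisfied.
#9 alpha = -2, and -2 ≠ -4 — satisfied.

Constraints 5 and 7 are violated.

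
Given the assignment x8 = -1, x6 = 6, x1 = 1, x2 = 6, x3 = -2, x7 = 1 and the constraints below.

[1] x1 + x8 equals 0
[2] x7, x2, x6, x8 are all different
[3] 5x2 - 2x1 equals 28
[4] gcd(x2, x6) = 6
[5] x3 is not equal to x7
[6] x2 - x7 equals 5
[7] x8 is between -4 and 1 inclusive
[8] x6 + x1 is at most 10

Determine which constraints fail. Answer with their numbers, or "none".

[1] x1 + x8 = 1 + (-1) = 0 — satisfied.
[2] x2 = x6 = 6, not all different — violated.
[3] 5x2 - 2x1 = 5(6) - 2(1) = 28 — satisfied.
[4] gcd(6, 6) = 6 — satisfied.
[5] x3 = -2, x7 = 1; distinct — satisfied.
[6] x2 - x7 = 6 - 1 = 5 — satisfied.
[7] x8 = -1 lies in [-4, 1] — satisfied.
[8] x6 + x1 = 6 + 1 = 7; 7 ≤ 10 — satisfied.

No — constraint 2 is not satisfied.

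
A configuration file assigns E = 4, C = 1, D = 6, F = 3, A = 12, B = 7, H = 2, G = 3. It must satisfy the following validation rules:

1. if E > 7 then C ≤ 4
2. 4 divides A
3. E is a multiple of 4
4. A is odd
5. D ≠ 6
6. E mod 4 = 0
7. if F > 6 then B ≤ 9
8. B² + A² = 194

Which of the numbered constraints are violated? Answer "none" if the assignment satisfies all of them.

1. E = 4, not > 7; antecedent false, conditional vacuously true  OK
2. 12 / 4 = 3, so 4 divides 12  OK
3. 4 / 4 = 1, so 4 divides 4  OK
4. A = 12 is even  FAIL
5. D = 6, but 6 is required to differ  FAIL
6. 4 mod 4 = 0  OK
7. F = 3, not > 6; antecedent false, conditional vacuously true  OK
8. B² + A² = 7² + 12² = 49 + 144 = 193, not 194  FAIL

The assignment fails constraints 4, 5, and 8.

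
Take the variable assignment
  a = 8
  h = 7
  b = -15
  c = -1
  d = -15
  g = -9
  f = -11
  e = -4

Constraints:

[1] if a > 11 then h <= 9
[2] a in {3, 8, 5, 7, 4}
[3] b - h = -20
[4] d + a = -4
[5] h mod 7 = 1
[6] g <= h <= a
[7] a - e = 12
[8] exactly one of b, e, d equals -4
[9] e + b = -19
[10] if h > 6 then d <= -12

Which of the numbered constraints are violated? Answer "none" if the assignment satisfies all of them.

[1] a = 8, not > 11; antecedent false, conditional vacuously true — OK.
[2] a = 8 is in {3, 8, 5, 7, 4} — OK.
[3] b - h = -15 - 7 = -22, not -20 — violated.
[4] d + a = -15 + 8 = -7, not -4 — violated.
[5] 7 mod 7 = 0, not 1 — violated.
[6] values -9 <= 7 <= 8 — OK.
[7] a - e = 8 - (-4) = 12 — OK.
[8] b=-15, e=-4, d=-15; 1 of them equals -4 — OK.
[9] e + b = -4 + (-15) = -19 — OK.
[10] h = 7 > 6, so we need d ≤ -12; d = -15 ≤ -12 — OK.

The assignment fails constraints 3, 4, and 5.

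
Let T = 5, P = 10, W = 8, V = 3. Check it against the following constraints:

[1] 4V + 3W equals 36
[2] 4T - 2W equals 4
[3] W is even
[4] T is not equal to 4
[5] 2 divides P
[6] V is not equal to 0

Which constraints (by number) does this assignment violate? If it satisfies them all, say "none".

[1] 4V + 3W = 4(3) + 3(8) = 36  holds
[2] 4T - 2W = 4(5) - 2(8) = 4  holds
[3] W = 8 is even  holds
[4] T = 5, and 5 ≠ 4  holds
[5] 10 / 2 = 5, so 2 divides 10  holds
[6] V = 3, and 3 ≠ 0  holds

All constraints are satisfied.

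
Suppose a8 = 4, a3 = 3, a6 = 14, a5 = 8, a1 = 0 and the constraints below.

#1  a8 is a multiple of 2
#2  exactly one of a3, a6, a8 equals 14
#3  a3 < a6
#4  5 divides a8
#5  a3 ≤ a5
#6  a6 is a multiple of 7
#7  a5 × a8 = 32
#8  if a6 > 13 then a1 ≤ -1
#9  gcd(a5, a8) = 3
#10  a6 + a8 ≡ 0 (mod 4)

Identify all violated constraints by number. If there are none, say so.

#1 4 / 2 = 2, so 2 divides 4  holds
#2 a3=3, a6=14, a8=4; 1 of them equals 14  holds
#3 a3 = 3, a6 = 14; 3 < 14  holds
#4 4 = 5×0 + 4, so 5 does not divide 4  fails
#5 a3 = 3, a5 = 8; 3 ≤ 8  holds
#6 14 / 7 = 2, so 7 divides 14  holds
#7 a5 × a8 = 8 × 4 = 32  holds
#8 a6 = 14 > 13, so we need a1 ≤ -1; but a1 = 0 > -1  fails
#9 gcd(8, 4) = 4, not 3  fails
#10 a6 + a8 = 18; 18 mod 4 = 2, not 0  fails

Violated: 4, 8, 9, 10.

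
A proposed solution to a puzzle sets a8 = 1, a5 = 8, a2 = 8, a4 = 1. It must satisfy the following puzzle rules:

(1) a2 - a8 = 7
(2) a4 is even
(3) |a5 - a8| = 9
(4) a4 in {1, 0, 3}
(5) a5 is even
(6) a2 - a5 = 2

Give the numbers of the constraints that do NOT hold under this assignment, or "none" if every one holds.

Constraints 2, 3, 6 do not hold.

(1) a2 - a8 = 8 - 1 = 7 — holds.
(2) a4 = 1 is odd — fails.
(3) |8 - 1| = 7, not 9 — fails.
(4) a4 = 1 is in {1, 0, 3} — holds.
(5) a5 = 8 is even — holds.
(6) a2 - a5 = 8 - 8 = 0, not 2 — fails.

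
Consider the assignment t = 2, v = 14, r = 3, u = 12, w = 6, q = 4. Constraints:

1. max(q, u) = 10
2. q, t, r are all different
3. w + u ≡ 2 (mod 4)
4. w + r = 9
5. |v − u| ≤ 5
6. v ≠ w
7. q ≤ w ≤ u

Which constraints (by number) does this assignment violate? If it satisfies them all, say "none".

1. max(4, 12) = 12, not 10  fails
2. values 4, 2, 3 are pairwise distinct  holds
3. w + u = 18; 18 mod 4 = 2  holds
4. w + r = 6 + 3 = 9  holds
5. |14 − 12| = 2; 2 ≤ 5  holds
6. v = 14, w = 6; distinct  holds
7. values 4 ≤ 6 ≤ 12  holds

Constraint 1 is violated.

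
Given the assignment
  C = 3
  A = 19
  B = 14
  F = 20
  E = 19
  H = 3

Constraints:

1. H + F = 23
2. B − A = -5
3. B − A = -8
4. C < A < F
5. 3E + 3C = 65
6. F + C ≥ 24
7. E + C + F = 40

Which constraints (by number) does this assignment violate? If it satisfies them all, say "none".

1. H + F = 3 + 20 = 23 — satisfied.
2. B − A = 14 − 19 = -5 — satisfied.
3. B − A = 14 − 19 = -5, not -8 — violated.
4. values 3 < 19 < 20 — satisfied.
5. 3E + 3C = 3(19) + 3(3) = 66, not 65 — violated.
6. F + C = 20 + 3 = 23; 23 < 24, bound 24 not met — violated.
7. E + C + F = 19 + 3 + 20 = 42, not 40 — violated.

The assignment fails constraints 3, 5, 6, and 7.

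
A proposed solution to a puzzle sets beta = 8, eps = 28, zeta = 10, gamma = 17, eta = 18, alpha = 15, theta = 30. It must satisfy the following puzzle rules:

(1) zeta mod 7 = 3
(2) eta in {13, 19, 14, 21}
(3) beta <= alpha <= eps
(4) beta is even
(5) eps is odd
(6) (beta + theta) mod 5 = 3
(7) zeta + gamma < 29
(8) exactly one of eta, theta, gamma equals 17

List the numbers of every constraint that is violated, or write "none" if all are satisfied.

(1) 10 mod 7 = 3 — satisfied.
(2) eta = 18 is not in {13, 19, 14, 21} — violated.
(3) values 8 <= 15 <= 28 — satisfied.
(4) beta = 8 is even — satisfied.
(5) eps = 28 is even — violated.
(6) beta + theta = 38; 38 mod 5 = 3 — satisfied.
(7) zeta + gamma = 10 + 17 = 27; 27 < 29 — satisfied.
(8) eta=18, theta=30, gamma=17; 1 of them equals 17 — satisfied.

Violated: 2 and 5.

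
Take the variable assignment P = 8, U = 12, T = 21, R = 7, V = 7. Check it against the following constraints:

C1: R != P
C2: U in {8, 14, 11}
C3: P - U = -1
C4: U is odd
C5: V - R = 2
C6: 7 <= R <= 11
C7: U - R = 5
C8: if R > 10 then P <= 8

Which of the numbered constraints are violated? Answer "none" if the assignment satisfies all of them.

C1: R = 7, P = 8; distinct — holds.
C2: U = 12 is not in {8, 14, 11} — fails.
C3: P - U = 8 - 12 = -4, not -1 — fails.
C4: U = 12 is even — fails.
C5: V - R = 7 - 7 = 0, not 2 — fails.
C6: R = 7 lies in [7, 11] — holds.
C7: U - R = 12 - 7 = 5 — holds.
C8: R = 7, not > 10; antecedent false, conditional vacuously true — holds.

Constraints 2, 3, 4, and 5 are violated.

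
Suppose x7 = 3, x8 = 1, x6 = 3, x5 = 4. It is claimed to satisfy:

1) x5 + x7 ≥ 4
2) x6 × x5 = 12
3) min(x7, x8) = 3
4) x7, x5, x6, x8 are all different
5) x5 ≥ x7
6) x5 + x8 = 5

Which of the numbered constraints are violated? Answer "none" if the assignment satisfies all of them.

1) x5 + x7 = 4 + 3 = 7; 7 ≥ 4 — holds.
2) x6 × x5 = 3 × 4 = 12 — holds.
3) min(3, 1) = 1, not 3 — does not hold.
4) x7 = x6 = 3, not all different — does not hold.
5) x5 = 4, x7 = 3; 4 ≥ 3 — holds.
6) x5 + x8 = 4 + 1 = 5 — holds.

Constraints 3 and 4 are violated.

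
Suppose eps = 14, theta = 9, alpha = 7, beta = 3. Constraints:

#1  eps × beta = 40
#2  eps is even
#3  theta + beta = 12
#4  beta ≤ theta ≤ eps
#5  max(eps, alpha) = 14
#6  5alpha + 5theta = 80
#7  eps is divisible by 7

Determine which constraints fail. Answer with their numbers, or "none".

#1 eps × beta = 14 × 3 = 42, not 40 — fails.
#2 eps = 14 is even — holds.
#3 theta + beta = 9 + 3 = 12 — holds.
#4 values 3 ≤ 9 ≤ 14 — holds.
#5 max(14, 7) = 14 — holds.
#6 5alpha + 5theta = 5(7) + 5(9) = 80 — holds.
#7 14 / 7 = 2, so 7 divides 14 — holds.

No — constraint 1 is not satisfied.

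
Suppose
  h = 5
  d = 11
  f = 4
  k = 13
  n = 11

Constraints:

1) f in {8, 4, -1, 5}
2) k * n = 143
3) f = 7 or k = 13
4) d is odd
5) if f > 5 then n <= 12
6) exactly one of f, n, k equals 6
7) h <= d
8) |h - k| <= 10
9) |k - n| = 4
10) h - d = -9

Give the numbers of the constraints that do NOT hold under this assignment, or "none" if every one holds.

The assignment fails constraints 6, 9, and 10.

1) f = 4 is in {8, 4, -1, 5} — holds.
2) k * n = 13 * 11 = 143 — holds.
3) f = 4 ≠ 7, but k = 13 = 13 (second disjunct) — holds.
4) d = 11 is odd — holds.
5) f = 4, not > 5; antecedent false, conditional vacuously true — holds.
6) f=4, n=11, k=13; 0 of them equal 6, not exactly one — does not hold.
7) h = 5, d = 11; 5 ≤ 11 — holds.
8) |5 - 13| = 8; 8 ≤ 10 — holds.
9) |13 - 11| = 2, not 4 — does not hold.
10) h - d = 5 - 11 = -6, not -9 — does not hold.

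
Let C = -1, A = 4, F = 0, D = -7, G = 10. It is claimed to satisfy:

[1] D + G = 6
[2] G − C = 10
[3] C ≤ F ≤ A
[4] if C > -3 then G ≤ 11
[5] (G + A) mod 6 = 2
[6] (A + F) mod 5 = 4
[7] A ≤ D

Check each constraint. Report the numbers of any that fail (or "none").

Constraints 1, 2, and 7 do not hold.

[1] D + G = -7 + 10 = 3, not 6  no
[2] G − C = 10 − (-1) = 11, not 10  no
[3] values -1 ≤ 0 ≤ 4  yes
[4] C = -1 > -3, so we need G ≤ 11; G = 10 ≤ 11  yes
[5] G + A = 14; 14 mod 6 = 2  yes
[6] A + F = 4; 4 mod 5 = 4  yes
[7] A = 4, D = -7; 4 > -7 (want ≤)  no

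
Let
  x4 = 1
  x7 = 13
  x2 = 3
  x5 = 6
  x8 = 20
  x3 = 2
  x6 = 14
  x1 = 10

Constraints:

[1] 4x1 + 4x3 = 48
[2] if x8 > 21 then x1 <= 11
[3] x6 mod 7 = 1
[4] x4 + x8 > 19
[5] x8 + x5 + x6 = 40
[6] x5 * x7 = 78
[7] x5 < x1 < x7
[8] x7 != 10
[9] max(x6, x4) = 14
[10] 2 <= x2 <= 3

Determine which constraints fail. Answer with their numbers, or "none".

No — constraint 3 is not satisfied.

[1] 4x1 + 4x3 = 4(10) + 4(2) = 48 — satisfied.
[2] x8 = 20, not > 21; antecedent false, conditional vacuously true — satisfied.
[3] 14 mod 7 = 0, not 1 — violated.
[4] x4 + x8 = 1 + 20 = 21; 21 > 19 — satisfied.
[5] x8 + x5 + x6 = 20 + 6 + 14 = 40 — satisfied.
[6] x5 * x7 = 6 * 13 = 78 — satisfied.
[7] values 6 < 10 < 13 — satisfied.
[8] x7 = 13, and 13 ≠ 10 — satisfied.
[9] max(14, 1) = 14 — satisfied.
[10] x2 = 3 lies in [2, 3] — satisfied.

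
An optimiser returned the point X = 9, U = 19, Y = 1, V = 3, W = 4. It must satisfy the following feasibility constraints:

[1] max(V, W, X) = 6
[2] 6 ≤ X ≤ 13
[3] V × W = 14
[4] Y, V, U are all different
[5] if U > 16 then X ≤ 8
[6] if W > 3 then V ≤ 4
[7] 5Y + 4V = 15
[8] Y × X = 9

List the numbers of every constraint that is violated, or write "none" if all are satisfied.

[1] max(3, 4, 9) = 9, not 6 — fails.
[2] X = 9 lies in [6, 13] — holds.
[3] V × W = 3 × 4 = 12, not 14 — fails.
[4] values 1, 3, 19 are pairwise distinct — holds.
[5] U = 19 > 16, so we need X ≤ 8; but X = 9 > 8 — fails.
[6] W = 4 > 3, so we need V ≤ 4; V = 3 ≤ 4 — holds.
[7] 5Y + 4V = 5(1) + 4(3) = 17, not 15 — fails.
[8] Y × X = 1 × 9 = 9 — holds.

The assignment fails constraints 1, 3, 5, 7.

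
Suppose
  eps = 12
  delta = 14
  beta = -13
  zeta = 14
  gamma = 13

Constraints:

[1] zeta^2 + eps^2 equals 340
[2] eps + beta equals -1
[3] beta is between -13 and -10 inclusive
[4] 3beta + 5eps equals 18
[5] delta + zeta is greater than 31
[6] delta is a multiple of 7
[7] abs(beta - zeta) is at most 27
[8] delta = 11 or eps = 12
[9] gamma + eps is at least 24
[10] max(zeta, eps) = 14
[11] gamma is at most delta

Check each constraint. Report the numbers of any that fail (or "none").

[1] zeta^2 + eps^2 = 14^2 + 12^2 = 196 + 144 = 340  yes
[2] eps + beta = 12 + (-13) = -1  yes
[3] beta = -13 lies in [-13, -10]  yes
[4] 3beta + 5eps = 3(-13) + 5(12) = 21, not 18  no
[5] delta + zeta = 14 + 14 = 28; 28 ≤ 31, bound 31 not met  no
[6] 14 / 7 = 2, so 7 divides 14  yes
[7] abs(-13 - 14) = 27; 27 ≤ 27  yes
[8] delta = 14 ≠ 11, but eps = 12 = 12 (second disjunct)  yes
[9] gamma + eps = 13 + 12 = 25; 25 ≥ 24  yes
[10] max(14, 12) = 14  yes
[11] gamma = 13, delta = 14; 13 ≤ 14  yes

Constraints 4 and 5 are violated.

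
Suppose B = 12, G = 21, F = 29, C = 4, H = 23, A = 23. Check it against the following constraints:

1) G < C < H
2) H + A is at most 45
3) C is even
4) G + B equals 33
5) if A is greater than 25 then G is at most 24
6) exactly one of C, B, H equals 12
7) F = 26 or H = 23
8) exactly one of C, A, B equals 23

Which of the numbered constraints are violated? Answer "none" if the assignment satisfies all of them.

1) values 21, 4, 23; G = 21 is not < C = 4 — fails.
2) H + A = 23 + 23 = 46; 46 > 45, bound 45 not met — fails.
3) C = 4 is even — holds.
4) G + B = 21 + 12 = 33 — holds.
5) A = 23, not > 25; antecedent false, conditional vacuously true — holds.
6) C=4, B=12, H=23; 1 of them equals 12 — holds.
7) F = 29 ≠ 26, but H = 23 = 23 (second disjunct) — holds.
8) C=4, A=23, B=12; 1 of them equals 23 — holds.

Constraints 1, 2 are violated.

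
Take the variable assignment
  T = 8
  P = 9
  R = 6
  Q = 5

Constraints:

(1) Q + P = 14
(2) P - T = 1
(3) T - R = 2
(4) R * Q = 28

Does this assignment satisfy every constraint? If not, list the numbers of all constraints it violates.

(1) Q + P = 5 + 9 = 14 — satisfied.
(2) P - T = 9 - 8 = 1 — satisfied.
(3) T - R = 8 - 6 = 2 — satisfied.
(4) R * Q = 6 * 5 = 30, not 28 — violated.

Violated: 4.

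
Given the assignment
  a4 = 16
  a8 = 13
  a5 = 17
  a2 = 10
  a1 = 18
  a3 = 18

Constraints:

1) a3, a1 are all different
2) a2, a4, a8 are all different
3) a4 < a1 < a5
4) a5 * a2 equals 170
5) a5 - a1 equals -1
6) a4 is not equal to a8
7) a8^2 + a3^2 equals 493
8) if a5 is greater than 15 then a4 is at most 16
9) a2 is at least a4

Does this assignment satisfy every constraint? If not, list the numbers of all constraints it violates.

1) a3 = a1 = 18, not all different  FAIL
2) values 10, 16, 13 are pairwise distinct  OK
3) values 16, 18, 17; a1 = 18 is not < a5 = 17  FAIL
4) a5 * a2 = 17 * 10 = 170  OK
5) a5 - a1 = 17 - 18 = -1  OK
6) a4 = 16, a8 = 13; distinct  OK
7) a8^2 + a3^2 = 13^2 + 18^2 = 169 + 324 = 493  OK
8) a5 = 17 > 15, so we need a4 ≤ 16; a4 = 16 ≤ 16  OK
9) a2 = 10, a4 = 16; 10 < 16 (want ≥)  FAIL

Constraints 1, 3, and 9 do not hold.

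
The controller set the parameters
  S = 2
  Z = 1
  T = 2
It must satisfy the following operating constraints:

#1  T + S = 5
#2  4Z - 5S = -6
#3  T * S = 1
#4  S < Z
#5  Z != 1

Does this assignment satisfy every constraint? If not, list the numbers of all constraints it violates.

#1 T + S = 2 + 2 = 4, not 5  no
#2 4Z - 5S = 4(1) - 5(2) = -6  yes
#3 T * S = 2 * 2 = 4, not 1  no
#4 S = 2, Z = 1; 2 ≥ 1 (want <)  no
#5 Z = 1, but 1 is required to differ  no

Constraints 1, 3, 4, 5 are violated.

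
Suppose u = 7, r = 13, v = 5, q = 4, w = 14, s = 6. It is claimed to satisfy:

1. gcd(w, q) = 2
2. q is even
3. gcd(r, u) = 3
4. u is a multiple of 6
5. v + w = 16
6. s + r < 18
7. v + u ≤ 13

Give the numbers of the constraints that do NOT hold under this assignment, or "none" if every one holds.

The assignment fails constraints 3, 4, 5, 6.

1. gcd(14, 4) = 2 — holds.
2. q = 4 is even — holds.
3. gcd(13, 7) = 1, not 3 — does not hold.
4. 7 = 6×1 + 1, so 6 does not divide 7 — does not hold.
5. v + w = 5 + 14 = 19, not 16 — does not hold.
6. s + r = 6 + 13 = 19; 19 ≥ 18, bound 18 not met — does not hold.
7. v + u = 5 + 7 = 12; 12 ≤ 13 — holds.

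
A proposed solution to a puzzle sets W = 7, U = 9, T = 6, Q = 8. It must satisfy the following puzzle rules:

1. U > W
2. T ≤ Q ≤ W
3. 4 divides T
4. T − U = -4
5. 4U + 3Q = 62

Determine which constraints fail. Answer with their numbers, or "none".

1. U = 9, W = 7; 9 > 7  OK
2. values 6, 8, 7; Q = 8 is not ≤ W = 7  FAIL
3. 6 = 4×1 + 2, so 4 does not divide 6  FAIL
4. T − U = 6 − 9 = -3, not -4  FAIL
5. 4U + 3Q = 4(9) + 3(8) = 60, not 62  FAIL

Violated: 2, 3, 4, 5.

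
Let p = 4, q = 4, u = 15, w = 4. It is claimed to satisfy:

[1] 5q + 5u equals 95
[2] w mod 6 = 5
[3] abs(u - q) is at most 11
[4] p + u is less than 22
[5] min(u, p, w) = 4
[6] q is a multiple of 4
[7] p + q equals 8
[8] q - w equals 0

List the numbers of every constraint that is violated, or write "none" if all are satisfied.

The assignment fails constraint 2.

[1] 5q + 5u = 5(4) + 5(15) = 95 — holds.
[2] 4 mod 6 = 4, not 5 — fails.
[3] abs(15 - 4) = 11; 11 ≤ 11 — holds.
[4] p + u = 4 + 15 = 19; 19 < 22 — holds.
[5] min(15, 4, 4) = 4 — holds.
[6] 4 / 4 = 1, so 4 divides 4 — holds.
[7] p + q = 4 + 4 = 8 — holds.
[8] q - w = 4 - 4 = 0 — holds.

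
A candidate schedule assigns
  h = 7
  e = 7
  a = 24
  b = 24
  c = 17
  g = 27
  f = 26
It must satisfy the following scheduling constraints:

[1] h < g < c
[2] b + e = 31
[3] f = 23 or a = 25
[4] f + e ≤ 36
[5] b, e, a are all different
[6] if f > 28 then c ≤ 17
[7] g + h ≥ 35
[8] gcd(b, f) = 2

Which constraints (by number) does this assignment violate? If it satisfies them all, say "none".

Violated: 1, 3, 5, and 7.

[1] values 7, 27, 17; g = 27 is not < c = 17  false
[2] b + e = 24 + 7 = 31  true
[3] f = 26 ≠ 23 and a = 24 ≠ 25; both disjuncts false  false
[4] f + e = 26 + 7 = 33; 33 ≤ 36  true
[5] b = a = 24, not all different  false
[6] f = 26, not > 28; antecedent false, conditional vacuously true  true
[7] g + h = 27 + 7 = 34; 34 < 35, bound 35 not met  false
[8] gcd(24, 26) = 2  true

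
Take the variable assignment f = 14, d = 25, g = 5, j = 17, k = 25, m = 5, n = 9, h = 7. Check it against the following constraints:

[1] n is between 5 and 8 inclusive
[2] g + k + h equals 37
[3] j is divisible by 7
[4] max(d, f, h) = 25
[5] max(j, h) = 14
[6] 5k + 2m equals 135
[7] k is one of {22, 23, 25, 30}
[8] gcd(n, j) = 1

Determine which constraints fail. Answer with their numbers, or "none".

Violated: 1, 3, 5.

[1] n = 9 is outside [5, 8]  FAIL
[2] g + k + h = 5 + 25 + 7 = 37  OK
[3] 17 = 7*2 + 3, so 7 does not divide 17  FAIL
[4] max(25, 14, 7) = 25  OK
[5] max(17, 7) = 17, not 14  FAIL
[6] 5k + 2m = 5(25) + 2(5) = 135  OK
[7] k = 25 is in {22, 23, 25, 30}  OK
[8] gcd(9, 17) = 1  OK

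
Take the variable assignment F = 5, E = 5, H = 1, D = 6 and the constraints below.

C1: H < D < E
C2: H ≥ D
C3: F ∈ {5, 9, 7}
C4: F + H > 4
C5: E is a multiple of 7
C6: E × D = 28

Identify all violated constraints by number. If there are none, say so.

Violated: 1, 2, 5, and 6.

C1: values 1, 6, 5; D = 6 is not < E = 5  FAIL
C2: H = 1, D = 6; 1 < 6 (want ≥)  FAIL
C3: F = 5 is in {5, 9, 7}  OK
C4: F + H = 5 + 1 = 6; 6 > 4  OK
C5: 5 = 7×0 + 5, so 7 does not divide 5  FAIL
C6: E × D = 5 × 6 = 30, not 28  FAIL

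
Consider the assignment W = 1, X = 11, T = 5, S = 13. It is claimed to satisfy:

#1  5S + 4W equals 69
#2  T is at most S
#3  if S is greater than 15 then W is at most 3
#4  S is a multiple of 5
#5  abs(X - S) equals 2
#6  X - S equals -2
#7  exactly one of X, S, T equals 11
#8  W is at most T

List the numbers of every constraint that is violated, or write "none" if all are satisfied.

#1 5S + 4W = 5(13) + 4(1) = 69 — OK.
#2 T = 5, S = 13; 5 ≤ 13 — OK.
#3 S = 13, not > 15; antecedent false, conditional vacuously true — OK.
#4 13 = 5*2 + 3, so 5 does not divide 13 — violated.
#5 abs(11 - 13) = 2 — OK.
#6 X - S = 11 - 13 = -2 — OK.
#7 X=11, S=13, T=5; 1 of them equals 11 — OK.
#8 W = 1, T = 5; 1 ≤ 5 — OK.

Violated: 4.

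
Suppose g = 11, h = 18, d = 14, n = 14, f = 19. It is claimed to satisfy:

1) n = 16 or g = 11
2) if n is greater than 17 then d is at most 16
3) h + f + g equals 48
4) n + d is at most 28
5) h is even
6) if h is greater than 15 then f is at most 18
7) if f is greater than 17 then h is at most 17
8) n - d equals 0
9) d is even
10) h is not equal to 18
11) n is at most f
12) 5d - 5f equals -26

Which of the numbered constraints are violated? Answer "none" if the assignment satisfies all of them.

Violated: 6, 7, 10, 12.

1) n = 14 ≠ 16, but g = 11 = 11 (second disjunct) — satisfied.
2) n = 14, not > 17; antecedent false, conditional vacuously true — satisfied.
3) h + f + g = 18 + 19 + 11 = 48 — satisfied.
4) n + d = 14 + 14 = 28; 28 ≤ 28 — satisfied.
5) h = 18 is even — satisfied.
6) h = 18 > 15, so we need f ≤ 18; but f = 19 > 18 — violated.
7) f = 19 > 17, so we need h ≤ 17; but h = 18 > 17 — violated.
8) n - d = 14 - 14 = 0 — satisfied.
9) d = 14 is even — satisfied.
10) h = 18, but 18 is required to differ — violated.
11) n = 14, f = 19; 14 ≤ 19 — satisfied.
12) 5d - 5f = 5(14) - 5(19) = -25, not -26 — violated.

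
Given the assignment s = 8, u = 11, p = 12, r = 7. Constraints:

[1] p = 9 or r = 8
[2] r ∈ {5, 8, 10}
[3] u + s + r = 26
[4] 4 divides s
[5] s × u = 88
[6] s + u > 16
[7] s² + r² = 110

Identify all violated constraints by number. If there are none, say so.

[1] p = 12 ≠ 9 and r = 7 ≠ 8; both disjuncts false — violated.
[2] r = 7 is not in {5, 8, 10} — violated.
[3] u + s + r = 11 + 8 + 7 = 26 — OK.
[4] 8 / 4 = 2, so 4 divides 8 — OK.
[5] s × u = 8 × 11 = 88 — OK.
[6] s + u = 8 + 11 = 19; 19 > 16 — OK.
[7] s² + r² = 8² + 7² = 64 + 49 = 113, not 110 — violated.

Constraints 1, 2, 7 do not hold.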